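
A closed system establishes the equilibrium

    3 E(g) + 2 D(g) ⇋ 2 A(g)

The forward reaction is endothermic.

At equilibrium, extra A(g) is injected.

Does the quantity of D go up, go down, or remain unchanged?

increases

Adding A (g), a product, drives the reaction to the left.
The net shift is to the left. D is a reactant, so its amount increases.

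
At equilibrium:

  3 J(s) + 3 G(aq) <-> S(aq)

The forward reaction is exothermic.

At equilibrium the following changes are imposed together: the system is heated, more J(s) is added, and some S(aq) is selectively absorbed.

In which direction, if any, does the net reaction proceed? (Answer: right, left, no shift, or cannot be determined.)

cannot be determined

The forward reaction is exothermic. Raising T favours the endothermic direction — shift to the left.
J is a pure solid; its activity is 1 regardless of amount, so Q is unaffected — no shift from this change.
Removing S (aq), a product, drives the reaction to the right.
The individual effects push in opposite directions; without quantitative information the net direction cannot be determined.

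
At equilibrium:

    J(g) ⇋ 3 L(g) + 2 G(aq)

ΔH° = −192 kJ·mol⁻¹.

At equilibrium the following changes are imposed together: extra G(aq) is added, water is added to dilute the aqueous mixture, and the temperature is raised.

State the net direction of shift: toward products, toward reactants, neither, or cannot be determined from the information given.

cannot be determined

Adding G (aq), a product, drives the reaction to the left.
Dilution lowers every aqueous concentration by the same factor. Δn_aq = 2 − 0 = +2, so the system shifts toward the side with more dissolved moles — to the right.
The forward reaction is exothermic. Raising T favours the endothermic direction — shift to the left.
The individual effects push in opposite directions; without quantitative information the net direction cannot be determined.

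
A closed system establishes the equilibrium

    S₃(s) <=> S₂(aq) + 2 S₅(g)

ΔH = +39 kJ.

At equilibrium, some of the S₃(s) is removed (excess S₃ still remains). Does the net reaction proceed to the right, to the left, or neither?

S₃ is a pure solid; its activity is 1 regardless of amount, so Q is unaffected — no shift from this change.

no shift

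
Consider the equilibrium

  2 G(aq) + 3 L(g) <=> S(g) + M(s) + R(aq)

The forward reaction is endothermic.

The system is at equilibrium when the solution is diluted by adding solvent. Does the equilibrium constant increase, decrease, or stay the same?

unchanged

The equilibrium constant depends only on temperature. This perturbation may move the position of equilibrium, but since T is unchanged, K itself is unchanged.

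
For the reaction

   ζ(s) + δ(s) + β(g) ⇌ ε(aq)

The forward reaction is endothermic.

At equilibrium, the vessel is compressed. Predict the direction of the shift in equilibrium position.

right

Gas moles: reactants 1, products 0 (Δn_gas = -1). Compression shifts the system toward the side with fewer moles of gas — to the right.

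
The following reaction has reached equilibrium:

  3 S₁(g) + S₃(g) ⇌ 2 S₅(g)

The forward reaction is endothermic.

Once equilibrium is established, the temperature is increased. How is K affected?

K depends on temperature via the van 't Hoff relation. The forward reaction is endothermic, so raising T increases K.

increases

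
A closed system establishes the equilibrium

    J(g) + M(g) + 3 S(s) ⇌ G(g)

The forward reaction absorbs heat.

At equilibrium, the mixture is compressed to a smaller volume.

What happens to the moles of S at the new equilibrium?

Gas moles: reactants 2, products 1 (Δn_gas = -1). Compression shifts the system toward the side with fewer moles of gas — to the right.
The net shift is to the right. S is a reactant, so its amount decreases.

decreases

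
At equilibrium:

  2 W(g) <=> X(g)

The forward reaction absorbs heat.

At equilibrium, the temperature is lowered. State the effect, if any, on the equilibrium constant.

K depends on temperature via the van 't Hoff relation. The forward reaction is endothermic, so lowering T decreases K.

decreases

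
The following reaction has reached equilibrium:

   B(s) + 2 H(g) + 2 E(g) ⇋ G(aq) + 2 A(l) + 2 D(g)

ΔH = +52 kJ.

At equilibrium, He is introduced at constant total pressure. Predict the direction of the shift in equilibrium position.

left

Adding inert gas at constant total pressure expands the volume and lowers every reacting partial pressure. With Δn_gas = 2 − 4 = -2, Q moves away from K toward the side with fewer gas moles, so the system shifts toward the side with more gas moles — to the left.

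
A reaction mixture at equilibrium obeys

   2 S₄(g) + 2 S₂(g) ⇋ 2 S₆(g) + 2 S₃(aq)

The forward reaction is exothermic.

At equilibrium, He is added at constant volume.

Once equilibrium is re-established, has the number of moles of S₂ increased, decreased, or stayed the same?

unchanged

At constant volume, adding an inert gas leaves every reacting species' partial pressure unchanged, so Q is unchanged — no shift from this change.
No net shift occurs, so the amount of S₂ is unchanged.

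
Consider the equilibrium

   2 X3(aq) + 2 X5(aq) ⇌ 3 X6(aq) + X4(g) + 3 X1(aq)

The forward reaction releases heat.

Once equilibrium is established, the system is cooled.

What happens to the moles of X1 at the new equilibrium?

The forward reaction is exothermic. Lowering T favours the exothermic direction — shift to the right.
The net shift is to the right. X1 is a product, so its amount increases.

increases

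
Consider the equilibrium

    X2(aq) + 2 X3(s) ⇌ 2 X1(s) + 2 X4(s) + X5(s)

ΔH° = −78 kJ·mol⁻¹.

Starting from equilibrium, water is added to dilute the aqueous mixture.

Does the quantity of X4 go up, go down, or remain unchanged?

Dilution lowers every aqueous concentration by the same factor. Δn_aq = 0 − 1 = -1, so the system shifts toward the side with more dissolved moles — to the left.
The net shift is to the left. X4 is a product, so its amount decreases.

decreases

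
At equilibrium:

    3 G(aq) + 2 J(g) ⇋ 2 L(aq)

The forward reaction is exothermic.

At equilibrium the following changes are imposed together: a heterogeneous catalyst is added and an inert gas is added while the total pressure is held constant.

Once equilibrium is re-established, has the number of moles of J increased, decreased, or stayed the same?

A catalyst speeds both forward and reverse rates equally; it changes neither Q nor K — no shift from this change.
Adding inert gas at constant total pressure expands the volume and lowers every reacting partial pressure. With Δn_gas = 0 − 2 = -2, Q moves away from K toward the side with fewer gas moles, so the system shifts toward the side with more gas moles — to the left.
The net shift is to the left. J is a reactant, so its amount increases.

increases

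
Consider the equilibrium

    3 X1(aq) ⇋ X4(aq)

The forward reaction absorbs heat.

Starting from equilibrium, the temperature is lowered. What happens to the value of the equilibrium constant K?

K depends on temperature via the van 't Hoff relation. The forward reaction is endothermic, so lowering T decreases K.

decreases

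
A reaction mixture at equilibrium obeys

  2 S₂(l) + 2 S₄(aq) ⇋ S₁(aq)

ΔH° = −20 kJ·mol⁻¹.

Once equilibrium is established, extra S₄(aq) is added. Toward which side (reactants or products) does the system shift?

right

Adding S₄ (aq), a reactant, drives the reaction to the right.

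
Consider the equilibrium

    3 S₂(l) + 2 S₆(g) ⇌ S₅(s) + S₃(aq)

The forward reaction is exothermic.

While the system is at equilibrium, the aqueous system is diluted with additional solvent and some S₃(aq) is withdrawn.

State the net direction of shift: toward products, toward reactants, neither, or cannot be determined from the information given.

Dilution lowers every aqueous concentration by the same factor. Δn_aq = 1 − 0 = +1, so the system shifts toward the side with more dissolved moles — to the right.
Removing S₃ (aq), a product, drives the reaction to the right.
All effects act in the same direction — net shift to the right.

right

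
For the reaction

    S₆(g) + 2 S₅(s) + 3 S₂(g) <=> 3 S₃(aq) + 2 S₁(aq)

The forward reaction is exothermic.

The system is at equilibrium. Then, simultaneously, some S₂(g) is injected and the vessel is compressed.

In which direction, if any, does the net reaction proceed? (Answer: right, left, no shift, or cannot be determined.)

right

Adding S₂ (g), a reactant, drives the reaction to the right.
Gas moles: reactants 4, products 0 (Δn_gas = -4). Compression shifts the system toward the side with fewer moles of gas — to the right.
All effects act in the same direction — net shift to the right.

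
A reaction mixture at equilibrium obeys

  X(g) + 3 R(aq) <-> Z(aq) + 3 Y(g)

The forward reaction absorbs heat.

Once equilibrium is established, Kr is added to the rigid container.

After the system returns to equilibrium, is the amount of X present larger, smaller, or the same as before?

unchanged

At constant volume, adding an inert gas leaves every reacting species' partial pressure unchanged, so Q is unchanged — no shift from this change.
No net shift occurs, so the amount of X is unchanged.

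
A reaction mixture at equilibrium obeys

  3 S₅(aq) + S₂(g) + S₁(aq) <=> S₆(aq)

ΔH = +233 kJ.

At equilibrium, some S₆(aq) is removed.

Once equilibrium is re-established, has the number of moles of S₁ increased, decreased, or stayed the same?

decreases

Removing S₆ (aq), a product, drives the reaction to the right.
The net shift is to the right. S₁ is a reactant, so its amount decreases.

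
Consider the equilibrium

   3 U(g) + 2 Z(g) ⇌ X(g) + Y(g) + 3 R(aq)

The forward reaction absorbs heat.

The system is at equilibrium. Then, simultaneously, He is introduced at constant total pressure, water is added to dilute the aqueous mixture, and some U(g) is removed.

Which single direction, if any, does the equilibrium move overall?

Adding inert gas at constant total pressure expands the volume and lowers every reacting partial pressure. With Δn_gas = 2 − 5 = -3, Q moves away from K toward the side with fewer gas moles, so the system shifts toward the side with more gas moles — to the left.
Dilution lowers every aqueous concentration by the same factor. Δn_aq = 3 − 0 = +3, so the system shifts toward the side with more dissolved moles — to the right.
Removing U (g), a reactant, drives the reaction to the left.
The individual effects push in opposite directions; without quantitative information the net direction cannot be determined.

cannot be determined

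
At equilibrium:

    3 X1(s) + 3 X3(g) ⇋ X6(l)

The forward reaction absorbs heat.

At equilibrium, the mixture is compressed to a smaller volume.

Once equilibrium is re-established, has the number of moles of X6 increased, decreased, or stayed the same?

Gas moles: reactants 3, products 0 (Δn_gas = -3). Compression shifts the system toward the side with fewer moles of gas — to the right.
The net shift is to the right. X6 is a product, so its amount increases.

increases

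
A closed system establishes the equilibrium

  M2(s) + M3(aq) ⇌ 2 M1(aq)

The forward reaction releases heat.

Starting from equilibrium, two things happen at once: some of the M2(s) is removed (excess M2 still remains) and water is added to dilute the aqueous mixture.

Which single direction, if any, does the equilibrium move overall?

right

M2 is a pure solid; its activity is 1 regardless of amount, so Q is unaffected — no shift from this change.
Dilution lowers every aqueous concentration by the same factor. Δn_aq = 2 − 1 = +1, so the system shifts toward the side with more dissolved moles — to the right.
Only the nonzero effect(s) matter; the net shift is to the right.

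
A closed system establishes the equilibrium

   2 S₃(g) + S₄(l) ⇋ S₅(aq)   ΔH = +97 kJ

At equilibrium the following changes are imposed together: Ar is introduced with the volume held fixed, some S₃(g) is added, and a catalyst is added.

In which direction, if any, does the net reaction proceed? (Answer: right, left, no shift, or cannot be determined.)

At constant volume, adding an inert gas leaves every reacting species' partial pressure unchanged, so Q is unchanged — no shift from this change.
Adding S₃ (g), a reactant, drives the reaction to the right.
A catalyst speeds both forward and reverse rates equally; it changes neither Q nor K — no shift from this change.
Only the nonzero effect(s) matter; the net shift is to the right.

right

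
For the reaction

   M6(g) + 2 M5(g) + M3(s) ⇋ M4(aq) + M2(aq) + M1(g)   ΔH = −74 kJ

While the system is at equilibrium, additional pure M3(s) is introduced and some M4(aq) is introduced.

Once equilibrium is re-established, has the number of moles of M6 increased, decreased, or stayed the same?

M3 is a pure solid; its activity is 1 regardless of amount, so Q is unaffected — no shift from this change.
Adding M4 (aq), a product, drives the reaction to the left.
The net shift is to the left. M6 is a reactant, so its amount increases.

increases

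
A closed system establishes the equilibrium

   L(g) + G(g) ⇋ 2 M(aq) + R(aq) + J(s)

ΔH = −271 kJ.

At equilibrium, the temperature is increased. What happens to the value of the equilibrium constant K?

decreases

K depends on temperature via the van 't Hoff relation. The forward reaction is exothermic, so raising T decreases K.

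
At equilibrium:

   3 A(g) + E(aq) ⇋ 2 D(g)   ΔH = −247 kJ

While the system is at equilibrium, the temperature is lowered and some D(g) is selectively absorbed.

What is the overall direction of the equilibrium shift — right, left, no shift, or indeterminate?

The forward reaction is exothermic. Lowering T favours the exothermic direction — shift to the right.
Removing D (g), a product, drives the reaction to the right.
All effects act in the same direction — net shift to the right.

right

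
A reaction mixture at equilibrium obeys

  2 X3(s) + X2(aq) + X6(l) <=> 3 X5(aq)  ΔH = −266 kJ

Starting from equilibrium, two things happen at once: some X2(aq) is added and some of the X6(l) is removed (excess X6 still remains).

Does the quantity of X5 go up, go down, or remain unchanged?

increases

Adding X2 (aq), a reactant, drives the reaction to the right.
X6 is a pure liquid; its activity is 1 regardless of amount, so Q is unaffected — no shift from this change.
The net shift is to the right. X5 is a product, so its amount increases.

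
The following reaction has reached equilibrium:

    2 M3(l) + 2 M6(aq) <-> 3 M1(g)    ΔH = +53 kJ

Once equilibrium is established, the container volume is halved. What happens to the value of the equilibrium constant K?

The equilibrium constant depends only on temperature. This perturbation may move the position of equilibrium, but since T is unchanged, K itself is unchanged.

unchanged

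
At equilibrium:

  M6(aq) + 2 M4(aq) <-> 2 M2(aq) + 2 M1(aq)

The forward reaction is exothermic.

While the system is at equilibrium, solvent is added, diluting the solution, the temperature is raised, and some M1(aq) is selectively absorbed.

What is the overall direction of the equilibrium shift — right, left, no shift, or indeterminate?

Dilution lowers every aqueous concentration by the same factor. Δn_aq = 4 − 3 = +1, so the system shifts toward the side with more dissolved moles — to the right.
The forward reaction is exothermic. Raising T favours the endothermic direction — shift to the left.
Removing M1 (aq), a product, drives the reaction to the right.
The individual effects push in opposite directions; without quantitative information the net direction cannot be determined.

cannot be determined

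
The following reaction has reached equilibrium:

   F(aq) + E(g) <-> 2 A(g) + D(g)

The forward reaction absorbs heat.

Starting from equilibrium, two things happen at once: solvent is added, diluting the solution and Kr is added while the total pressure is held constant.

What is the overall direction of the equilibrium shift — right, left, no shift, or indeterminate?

cannot be determined

Dilution lowers every aqueous concentration by the same factor. Δn_aq = 0 − 1 = -1, so the system shifts toward the side with more dissolved moles — to the left.
Adding inert gas at constant total pressure expands the volume and lowers every reacting partial pressure. With Δn_gas = 3 − 1 = +2, Q moves away from K toward the side with fewer gas moles, so the system shifts toward the side with more gas moles — to the right.
The individual effects push in opposite directions; without quantitative information the net direction cannot be determined.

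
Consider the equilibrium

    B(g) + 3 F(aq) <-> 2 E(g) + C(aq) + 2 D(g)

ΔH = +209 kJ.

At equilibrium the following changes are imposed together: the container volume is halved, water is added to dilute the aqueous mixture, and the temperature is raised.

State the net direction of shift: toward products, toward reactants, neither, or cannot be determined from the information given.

cannot be determined

Gas moles: reactants 1, products 4 (Δn_gas = +3). Compression shifts the system toward the side with fewer moles of gas — to the left.
Dilution lowers every aqueous concentration by the same factor. Δn_aq = 1 − 3 = -2, so the system shifts toward the side with more dissolved moles — to the left.
The forward reaction is endothermic. Raising T favours the endothermic direction — shift to the right.
The individual effects push in opposite directions; without quantitative information the net direction cannot be determined.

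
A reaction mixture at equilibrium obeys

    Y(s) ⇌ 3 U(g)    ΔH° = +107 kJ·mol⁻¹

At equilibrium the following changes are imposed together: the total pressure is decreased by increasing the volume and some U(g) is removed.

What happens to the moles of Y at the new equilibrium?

decreases

Gas moles: reactants 0, products 3 (Δn_gas = +3). Expansion shifts the system toward the side with more moles of gas — to the right.
Removing U (g), a product, drives the reaction to the right.
The net shift is to the right. Y is a reactant, so its amount decreases.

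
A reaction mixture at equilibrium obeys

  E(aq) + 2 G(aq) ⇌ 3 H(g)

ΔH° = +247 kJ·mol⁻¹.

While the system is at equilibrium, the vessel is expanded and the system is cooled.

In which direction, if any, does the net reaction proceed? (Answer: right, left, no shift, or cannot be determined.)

cannot be determined

Gas moles: reactants 0, products 3 (Δn_gas = +3). Expansion shifts the system toward the side with more moles of gas — to the right.
The forward reaction is endothermic. Lowering T favours the exothermic direction — shift to the left.
The individual effects push in opposite directions; without quantitative information the net direction cannot be determined.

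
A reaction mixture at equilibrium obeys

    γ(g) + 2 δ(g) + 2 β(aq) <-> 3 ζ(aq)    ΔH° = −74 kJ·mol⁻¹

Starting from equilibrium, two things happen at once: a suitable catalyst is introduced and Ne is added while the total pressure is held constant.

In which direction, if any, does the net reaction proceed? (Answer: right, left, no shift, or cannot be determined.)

A catalyst speeds both forward and reverse rates equally; it changes neither Q nor K — no shift from this change.
Adding inert gas at constant total pressure expands the volume and lowers every reacting partial pressure. With Δn_gas = 0 − 3 = -3, Q moves away from K toward the side with fewer gas moles, so the system shifts toward the side with more gas moles — to the left.
Only the nonzero effect(s) matter; the net shift is to the left.

left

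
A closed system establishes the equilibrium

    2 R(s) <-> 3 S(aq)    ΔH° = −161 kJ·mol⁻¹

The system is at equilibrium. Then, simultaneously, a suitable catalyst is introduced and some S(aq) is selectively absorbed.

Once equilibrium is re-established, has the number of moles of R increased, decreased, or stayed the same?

A catalyst speeds both forward and reverse rates equally; it changes neither Q nor K — no shift from this change.
Removing S (aq), a product, drives the reaction to the right.
The net shift is to the right. R is a reactant, so its amount decreases.

decreases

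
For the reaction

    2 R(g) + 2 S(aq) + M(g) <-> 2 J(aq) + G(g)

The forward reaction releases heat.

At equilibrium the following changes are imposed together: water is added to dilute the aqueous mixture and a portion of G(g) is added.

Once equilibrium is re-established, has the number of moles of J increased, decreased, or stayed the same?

decreases

Dilution scales every aqueous concentration by the same factor. Δn_aq = 2 − 2 = 0, so Q is unchanged — no shift.
Adding G (g), a product, drives the reaction to the left.
The net shift is to the left. J is a product, so its amount decreases.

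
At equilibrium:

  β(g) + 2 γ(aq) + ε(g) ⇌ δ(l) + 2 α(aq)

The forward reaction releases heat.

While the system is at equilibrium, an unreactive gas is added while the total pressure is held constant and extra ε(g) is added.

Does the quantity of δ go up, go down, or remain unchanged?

Adding inert gas at constant total pressure expands the volume and lowers every reacting partial pressure. With Δn_gas = 0 − 2 = -2, Q moves away from K toward the side with fewer gas moles, so the system shifts toward the side with more gas moles — to the left.
Adding ε (g), a reactant, drives the reaction to the right.
The two effects oppose each other, so the net shift — and hence the change in δ — cannot be determined from the given information.

cannot be determined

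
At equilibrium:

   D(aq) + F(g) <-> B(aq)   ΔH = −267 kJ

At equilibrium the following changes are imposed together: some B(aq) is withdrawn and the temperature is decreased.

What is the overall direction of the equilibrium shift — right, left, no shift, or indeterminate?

Removing B (aq), a product, drives the reaction to the right.
The forward reaction is exothermic. Lowering T favours the exothermic direction — shift to the right.
All effects act in the same direction — net shift to the right.

right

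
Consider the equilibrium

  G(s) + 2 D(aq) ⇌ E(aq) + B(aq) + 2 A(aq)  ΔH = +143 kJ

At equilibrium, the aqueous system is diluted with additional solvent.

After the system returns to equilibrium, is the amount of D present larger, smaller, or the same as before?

decreases

Dilution lowers every aqueous concentration by the same factor. Δn_aq = 4 − 2 = +2, so the system shifts toward the side with more dissolved moles — to the right.
The net shift is to the right. D is a reactant, so its amount decreases.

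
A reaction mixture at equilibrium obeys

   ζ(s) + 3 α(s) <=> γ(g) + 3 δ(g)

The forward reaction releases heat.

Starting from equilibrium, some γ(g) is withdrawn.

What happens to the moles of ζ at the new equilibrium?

Removing γ (g), a product, drives the reaction to the right.
The net shift is to the right. ζ is a reactant, so its amount decreases.

decreases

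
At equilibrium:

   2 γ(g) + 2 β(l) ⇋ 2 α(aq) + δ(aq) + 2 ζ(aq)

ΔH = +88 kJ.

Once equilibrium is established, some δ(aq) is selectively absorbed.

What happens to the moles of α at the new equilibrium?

increases

Removing δ (aq), a product, drives the reaction to the right.
The net shift is to the right. α is a product, so its amount increases.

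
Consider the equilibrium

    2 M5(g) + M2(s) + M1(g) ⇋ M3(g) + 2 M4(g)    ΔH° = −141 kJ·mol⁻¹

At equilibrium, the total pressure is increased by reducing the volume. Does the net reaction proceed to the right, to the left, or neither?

Gas moles: reactants 3, products 3. Δn_gas = 0, so a volume change leaves Q equal to K — no shift from this change.

no shift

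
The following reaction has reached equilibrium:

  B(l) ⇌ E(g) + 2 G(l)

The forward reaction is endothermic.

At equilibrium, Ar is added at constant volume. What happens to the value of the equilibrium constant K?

unchanged

The equilibrium constant depends only on temperature. This perturbation changes neither the position of equilibrium nor K.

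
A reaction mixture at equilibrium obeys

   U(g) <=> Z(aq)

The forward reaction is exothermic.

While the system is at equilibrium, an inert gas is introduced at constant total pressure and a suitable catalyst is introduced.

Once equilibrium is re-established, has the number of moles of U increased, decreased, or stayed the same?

Adding inert gas at constant total pressure expands the volume and lowers every reacting partial pressure. With Δn_gas = 0 − 1 = -1, Q moves away from K toward the side with fewer gas moles, so the system shifts toward the side with more gas moles — to the left.
A catalyst speeds both forward and reverse rates equally; it changes neither Q nor K — no shift from this change.
The net shift is to the left. U is a reactant, so its amount increases.

increases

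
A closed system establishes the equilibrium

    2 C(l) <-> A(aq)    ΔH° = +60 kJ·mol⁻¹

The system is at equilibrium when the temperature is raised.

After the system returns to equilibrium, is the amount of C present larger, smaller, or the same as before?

decreases

The forward reaction is endothermic. Raising T favours the endothermic direction — shift to the right.
The net shift is to the right. C is a reactant, so its amount decreases.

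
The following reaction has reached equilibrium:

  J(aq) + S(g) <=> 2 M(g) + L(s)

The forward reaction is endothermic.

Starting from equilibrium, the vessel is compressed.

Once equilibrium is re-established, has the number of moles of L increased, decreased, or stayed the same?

Gas moles: reactants 1, products 2 (Δn_gas = +1). Compression shifts the system toward the side with fewer moles of gas — to the left.
The net shift is to the left. L is a product, so its amount decreases.

decreases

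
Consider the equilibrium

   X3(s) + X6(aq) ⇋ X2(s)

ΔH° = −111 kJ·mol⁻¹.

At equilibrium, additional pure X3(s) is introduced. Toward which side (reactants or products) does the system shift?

X3 is a pure solid; its activity is 1 regardless of amount, so Q is unaffected — no shift from this change.

no shift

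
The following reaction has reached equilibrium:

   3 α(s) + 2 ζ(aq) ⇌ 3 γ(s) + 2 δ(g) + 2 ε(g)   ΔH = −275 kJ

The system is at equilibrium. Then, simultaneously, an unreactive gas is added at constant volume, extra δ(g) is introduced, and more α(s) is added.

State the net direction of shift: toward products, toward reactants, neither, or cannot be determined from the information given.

At constant volume, adding an inert gas leaves every reacting species' partial pressure unchanged, so Q is unchanged — no shift from this change.
Adding δ (g), a product, drives the reaction to the left.
α is a pure solid; its activity is 1 regardless of amount, so Q is unaffected — no shift from this change.
Only the nonzero effect(s) matter; the net shift is to the left.

left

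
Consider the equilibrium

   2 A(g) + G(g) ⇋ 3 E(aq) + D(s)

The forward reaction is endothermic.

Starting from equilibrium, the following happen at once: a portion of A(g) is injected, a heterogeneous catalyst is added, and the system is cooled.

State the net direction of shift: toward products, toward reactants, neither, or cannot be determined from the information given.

cannot be determined

Adding A (g), a reactant, drives the reaction to the right.
A catalyst speeds both forward and reverse rates equally; it changes neither Q nor K — no shift from this change.
The forward reaction is endothermic. Lowering T favours the exothermic direction — shift to the left.
The individual effects push in opposite directions; without quantitative information the net direction cannot be determined.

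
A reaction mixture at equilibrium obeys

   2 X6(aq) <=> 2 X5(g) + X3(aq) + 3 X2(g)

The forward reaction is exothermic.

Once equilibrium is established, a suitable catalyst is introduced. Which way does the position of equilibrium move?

no shift

A catalyst speeds both forward and reverse rates equally; it changes neither Q nor K — no shift from this change.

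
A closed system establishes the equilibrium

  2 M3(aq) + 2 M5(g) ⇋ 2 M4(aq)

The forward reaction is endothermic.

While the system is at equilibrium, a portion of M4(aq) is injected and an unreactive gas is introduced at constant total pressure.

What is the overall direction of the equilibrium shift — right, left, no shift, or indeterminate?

Adding M4 (aq), a product, drives the reaction to the left.
Adding inert gas at constant total pressure expands the volume and lowers every reacting partial pressure. With Δn_gas = 0 − 2 = -2, Q moves away from K toward the side with fewer gas moles, so the system shifts toward the side with more gas moles — to the left.
All effects act in the same direction — net shift to the left.

left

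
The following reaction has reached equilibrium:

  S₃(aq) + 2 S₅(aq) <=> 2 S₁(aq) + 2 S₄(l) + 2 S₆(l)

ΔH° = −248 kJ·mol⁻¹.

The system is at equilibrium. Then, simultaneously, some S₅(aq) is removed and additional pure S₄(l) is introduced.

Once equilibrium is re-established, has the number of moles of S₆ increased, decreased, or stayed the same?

Removing S₅ (aq), a reactant, drives the reaction to the left.
S₄ is a pure liquid; its activity is 1 regardless of amount, so Q is unaffected — no shift from this change.
The net shift is to the left. S₆ is a product, so its amount decreases.

decreases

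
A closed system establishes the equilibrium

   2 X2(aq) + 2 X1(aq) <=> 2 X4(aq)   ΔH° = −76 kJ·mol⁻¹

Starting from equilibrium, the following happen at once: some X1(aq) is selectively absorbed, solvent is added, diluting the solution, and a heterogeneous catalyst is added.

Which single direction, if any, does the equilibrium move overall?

left

Removing X1 (aq), a reactant, drives the reaction to the left.
Dilution lowers every aqueous concentration by the same factor. Δn_aq = 2 − 4 = -2, so the system shifts toward the side with more dissolved moles — to the left.
A catalyst speeds both forward and reverse rates equally; it changes neither Q nor K — no shift from this change.
Only the nonzero effect(s) matter; the net shift is to the left.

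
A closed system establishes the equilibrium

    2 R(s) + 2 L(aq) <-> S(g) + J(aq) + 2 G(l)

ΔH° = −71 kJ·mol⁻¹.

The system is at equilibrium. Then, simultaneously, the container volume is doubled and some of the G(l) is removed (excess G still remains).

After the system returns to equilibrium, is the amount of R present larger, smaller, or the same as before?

decreases

Gas moles: reactants 0, products 1 (Δn_gas = +1). Expansion shifts the system toward the side with more moles of gas — to the right.
G is a pure liquid; its activity is 1 regardless of amount, so Q is unaffected — no shift from this change.
The net shift is to the right. R is a reactant, so its amount decreases.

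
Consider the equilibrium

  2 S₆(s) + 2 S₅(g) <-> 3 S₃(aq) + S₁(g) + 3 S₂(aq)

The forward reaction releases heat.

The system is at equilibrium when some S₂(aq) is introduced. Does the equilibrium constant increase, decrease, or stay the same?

The equilibrium constant depends only on temperature. This perturbation may move the position of equilibrium, but since T is unchanged, K itself is unchanged.

unchanged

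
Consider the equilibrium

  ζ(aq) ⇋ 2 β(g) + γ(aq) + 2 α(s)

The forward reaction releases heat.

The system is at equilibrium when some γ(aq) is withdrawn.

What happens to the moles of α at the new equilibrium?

Removing γ (aq), a product, drives the reaction to the right.
The net shift is to the right. α is a product, so its amount increases.

increases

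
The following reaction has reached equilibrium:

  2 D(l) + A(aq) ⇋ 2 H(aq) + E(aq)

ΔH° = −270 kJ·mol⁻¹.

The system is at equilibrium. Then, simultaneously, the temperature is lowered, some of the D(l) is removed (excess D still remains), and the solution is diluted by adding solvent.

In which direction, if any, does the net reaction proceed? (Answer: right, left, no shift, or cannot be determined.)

right

The forward reaction is exothermic. Lowering T favours the exothermic direction — shift to the right.
D is a pure liquid; its activity is 1 regardless of amount, so Q is unaffected — no shift from this change.
Dilution lowers every aqueous concentration by the same factor. Δn_aq = 3 − 1 = +2, so the system shifts toward the side with more dissolved moles — to the right.
Only the nonzero effect(s) matter; the net shift is to the right.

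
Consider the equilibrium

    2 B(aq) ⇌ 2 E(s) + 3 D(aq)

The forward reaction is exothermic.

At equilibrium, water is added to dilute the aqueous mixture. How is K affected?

unchanged

The equilibrium constant depends only on temperature. This perturbation may move the position of equilibrium, but since T is unchanged, K itself is unchanged.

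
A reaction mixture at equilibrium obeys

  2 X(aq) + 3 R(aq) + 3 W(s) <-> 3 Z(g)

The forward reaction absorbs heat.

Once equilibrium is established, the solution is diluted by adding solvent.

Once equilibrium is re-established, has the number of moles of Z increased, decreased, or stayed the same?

decreases

Dilution lowers every aqueous concentration by the same factor. Δn_aq = 0 − 5 = -5, so the system shifts toward the side with more dissolved moles — to the left.
The net shift is to the left. Z is a product, so its amount decreases.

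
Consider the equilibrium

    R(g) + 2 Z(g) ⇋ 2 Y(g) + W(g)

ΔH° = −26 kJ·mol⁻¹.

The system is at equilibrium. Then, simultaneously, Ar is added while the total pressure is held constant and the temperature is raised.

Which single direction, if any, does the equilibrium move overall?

left

Adding inert gas at constant total pressure expands the volume, scaling every reacting partial pressure by the same factor. Δn_gas = 3 − 3 = 0, so Q is unchanged — no shift.
The forward reaction is exothermic. Raising T favours the endothermic direction — shift to the left.
Only the nonzero effect(s) matter; the net shift is to the left.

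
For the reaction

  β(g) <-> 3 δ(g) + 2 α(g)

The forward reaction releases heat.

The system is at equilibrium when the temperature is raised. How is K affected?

K depends on temperature via the van 't Hoff relation. The forward reaction is exothermic, so raising T decreases K.

decreases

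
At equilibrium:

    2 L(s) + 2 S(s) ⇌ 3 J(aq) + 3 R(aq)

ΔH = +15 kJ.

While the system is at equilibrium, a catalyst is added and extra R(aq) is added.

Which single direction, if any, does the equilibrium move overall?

A catalyst speeds both forward and reverse rates equally; it changes neither Q nor K — no shift from this change.
Adding R (aq), a product, drives the reaction to the left.
Only the nonzero effect(s) matter; the net shift is to the left.

left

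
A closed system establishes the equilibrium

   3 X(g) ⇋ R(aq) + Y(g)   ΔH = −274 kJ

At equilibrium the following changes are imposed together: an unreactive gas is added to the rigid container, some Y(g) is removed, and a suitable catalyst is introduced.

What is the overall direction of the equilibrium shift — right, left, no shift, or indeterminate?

right

At constant volume, adding an inert gas leaves every reacting species' partial pressure unchanged, so Q is unchanged — no shift from this change.
Removing Y (g), a product, drives the reaction to the right.
A catalyst speeds both forward and reverse rates equally; it changes neither Q nor K — no shift from this change.
Only the nonzero effect(s) matter; the net shift is to the right.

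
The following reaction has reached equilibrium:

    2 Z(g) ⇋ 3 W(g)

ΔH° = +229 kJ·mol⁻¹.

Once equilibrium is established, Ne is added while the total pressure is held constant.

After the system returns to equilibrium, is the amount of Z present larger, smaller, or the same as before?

decreases

Adding inert gas at constant total pressure expands the volume and lowers every reacting partial pressure. With Δn_gas = 3 − 2 = +1, Q moves away from K toward the side with fewer gas moles, so the system shifts toward the side with more gas moles — to the right.
The net shift is to the right. Z is a reactant, so its amount decreases.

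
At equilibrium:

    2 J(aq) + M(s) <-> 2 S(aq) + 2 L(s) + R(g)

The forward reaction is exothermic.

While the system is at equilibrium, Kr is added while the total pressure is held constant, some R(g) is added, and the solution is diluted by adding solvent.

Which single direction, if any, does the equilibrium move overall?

Adding inert gas at constant total pressure expands the volume and lowers every reacting partial pressure. With Δn_gas = 1 − 0 = +1, Q moves away from K toward the side with fewer gas moles, so the system shifts toward the side with more gas moles — to the right.
Adding R (g), a product, drives the reaction to the left.
Dilution scales every aqueous concentration by the same factor. Δn_aq = 2 − 2 = 0, so Q is unchanged — no shift.
The individual effects push in opposite directions; without quantitative information the net direction cannot be determined.

cannot be determined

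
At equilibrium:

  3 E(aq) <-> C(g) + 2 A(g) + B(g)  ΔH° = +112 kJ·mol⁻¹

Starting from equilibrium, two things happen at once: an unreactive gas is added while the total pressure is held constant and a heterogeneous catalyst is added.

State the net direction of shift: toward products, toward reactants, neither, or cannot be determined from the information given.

right

Adding inert gas at constant total pressure expands the volume and lowers every reacting partial pressure. With Δn_gas = 4 − 0 = +4, Q moves away from K toward the side with fewer gas moles, so the system shifts toward the side with more gas moles — to the right.
A catalyst speeds both forward and reverse rates equally; it changes neither Q nor K — no shift from this change.
Only the nonzero effect(s) matter; the net shift is to the right.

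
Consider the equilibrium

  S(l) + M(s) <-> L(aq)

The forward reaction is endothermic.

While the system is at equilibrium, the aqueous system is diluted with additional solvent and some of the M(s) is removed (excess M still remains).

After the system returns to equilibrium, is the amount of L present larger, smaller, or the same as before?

increases

Dilution lowers every aqueous concentration by the same factor. Δn_aq = 1 − 0 = +1, so the system shifts toward the side with more dissolved moles — to the right.
M is a pure solid; its activity is 1 regardless of amount, so Q is unaffected — no shift from this change.
The net shift is to the right. L is a product, so its amount increases.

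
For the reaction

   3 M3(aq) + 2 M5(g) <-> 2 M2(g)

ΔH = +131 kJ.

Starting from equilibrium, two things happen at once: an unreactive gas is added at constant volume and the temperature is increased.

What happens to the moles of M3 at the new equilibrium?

decreases

At constant volume, adding an inert gas leaves every reacting species' partial pressure unchanged, so Q is unchanged — no shift from this change.
The forward reaction is endothermic. Raising T favours the endothermic direction — shift to the right.
The net shift is to the right. M3 is a reactant, so its amount decreases.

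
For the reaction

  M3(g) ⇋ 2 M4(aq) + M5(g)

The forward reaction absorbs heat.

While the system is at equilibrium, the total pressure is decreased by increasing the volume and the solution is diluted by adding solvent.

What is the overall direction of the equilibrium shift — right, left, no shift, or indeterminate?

right

Gas moles: reactants 1, products 1. Δn_gas = 0, so a volume change leaves Q equal to K — no shift from this change.
Dilution lowers every aqueous concentration by the same factor. Δn_aq = 2 − 0 = +2, so the system shifts toward the side with more dissolved moles — to the right.
Only the nonzero effect(s) matter; the net shift is to the right.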